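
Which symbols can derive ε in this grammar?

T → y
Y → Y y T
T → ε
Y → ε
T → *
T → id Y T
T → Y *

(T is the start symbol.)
{ 'T', 'Y' }

ε-productions: T → ε, Y → ε
So T, Y are immediately nullable.
Every non-terminal is now nullable.
Nullable = { 'T', 'Y' }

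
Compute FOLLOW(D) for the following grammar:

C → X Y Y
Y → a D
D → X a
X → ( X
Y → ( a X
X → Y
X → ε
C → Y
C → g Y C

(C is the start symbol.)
{ $, '(', 'a', 'g' }

In Y → a D: D is at the end, add FOLLOW(Y)

The FOLLOW sets referred to above (computed the same way, to a fixed point):
  FOLLOW(Y) = { $, '(', 'a', 'g' }

Taking the union: FOLLOW(D) = { $, '(', 'a', 'g' }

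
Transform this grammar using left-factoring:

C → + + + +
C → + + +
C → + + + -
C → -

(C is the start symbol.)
Left-factoring transforms A → αβ₁ | αβ₂ into A → αA' and A' → β₁ | β₂
(α is the longest common prefix among the alternatives). Repeat until
no nonterminal has two alternatives with a common prefix.

Round 1: C has alternatives sharing prefix '+ + +'. Introduce C': C → + + + C'
  Add: C' → +
  Add: C' → ε
  Add: C' → -

No remaining common prefixes — done.

Resulting grammar:
C → + + + C'
C' → +
C' → ε
C' → -
C → -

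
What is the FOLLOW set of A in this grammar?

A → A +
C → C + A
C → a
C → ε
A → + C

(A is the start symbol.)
{ $, '+' }

A is the start symbol, so $ ∈ FOLLOW(A).
In A → A +: A is followed by '+', add FIRST('+') \ {ε} = { '+' }
In C → C + A: A is at the end, add FOLLOW(C)

The FOLLOW sets referred to above (computed the same way, to a fixed point):
  FOLLOW(C) = { $, '+' }

Taking the union: FOLLOW(A) = { $, '+' }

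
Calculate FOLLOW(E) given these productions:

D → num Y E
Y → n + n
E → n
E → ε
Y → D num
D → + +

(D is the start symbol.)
{ $, 'num' }

To compute FOLLOW(E), find every occurrence of E on a right-hand side N → α E β: add FIRST(β) \ {ε}, and if β is empty or nullable also add FOLLOW(N). Iterate to a fixed point.

In D → num Y E: E is at the end, add FOLLOW(D)

The FOLLOW sets referred to above (computed the same way, to a fixed point):
  FOLLOW(D) = { $, 'num' }

Taking the union: FOLLOW(E) = { $, 'num' }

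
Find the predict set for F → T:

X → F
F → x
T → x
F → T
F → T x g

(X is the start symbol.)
PREDICT(F → T) = (FIRST(RHS) \ {ε}) ∪ (FOLLOW(F) if ε ∈ FIRST(RHS), i.e. RHS ⇒* ε)
FIRST(T) = { 'x' }
FIRST(T) = { 'x' }
ε ∉ FIRST(T), so FOLLOW(F) is not added.
PREDICT(F → T) = { 'x' }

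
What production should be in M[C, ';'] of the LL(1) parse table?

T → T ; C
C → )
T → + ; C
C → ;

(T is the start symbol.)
To find M[C, ';'], we find productions for C where ';' is in the predict set (PREDICT(N → α) = (FIRST(α) \ {ε}) ∪ (FOLLOW(N) if α ⇒* ε)).

C → ): PREDICT = { ')' }
C → ;: PREDICT = { ';' }
  ';' is in predict set, so this production goes in M[C, ';']

M[C, ';'] = C → ;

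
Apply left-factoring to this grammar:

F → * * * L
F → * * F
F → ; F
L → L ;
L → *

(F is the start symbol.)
Left-factoring transforms A → αβ₁ | αβ₂ into A → αA' and A' → β₁ | β₂
(α is the longest common prefix among the alternatives). Repeat until
no nonterminal has two alternatives with a common prefix.

Round 1: F has alternatives sharing prefix '* *'. Introduce F': F → * * F'
  Add: F' → * L
  Add: F' → F

No remaining common prefixes — done.

Resulting grammar:
F → * * F'
F' → * L
F' → F
F → ; F
L → L ;
L → *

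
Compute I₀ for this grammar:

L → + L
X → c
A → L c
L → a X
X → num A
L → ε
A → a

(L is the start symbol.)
First, augment the grammar with L' → L
I₀ = CLOSURE({ [L' → . L] }):
  [L' → . L] has the dot before L: add [L → . + L], [L → . a X], [L → .]
No further items can be added.

I₀ = { [L → . + L], [L → . a X], [L → .], [L' → . L] }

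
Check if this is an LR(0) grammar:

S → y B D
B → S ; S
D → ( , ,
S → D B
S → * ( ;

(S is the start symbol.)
Augment with S' → S and build the canonical LR(0) collection (I0 = CLOSURE({[S' → . S]}), then GOTO on every symbol after a dot until no new states appear). It has 16 states:
  I0: { [D → . ( , ,], [S → . * ( ;], [S → . D B], [S → . y B D], [S' → . S] }  — shift
  I1: { [D → ( . , ,] }  — shift
  I2: { [S → * . ( ;] }  — shift
  I3: { [B → . S ; S], [D → . ( , ,], [S → . * ( ;], [S → . D B], [S → . y B D], [S → D . B] }  — shift
  I4: { [S' → S .] }  — accept
  I5: { [B → . S ; S], [D → . ( , ,], [S → . * ( ;], [S → . D B], [S → . y B D], [S → y . B D] }  — shift
  I6: { [D → . ( , ,], [S → y B . D] }  — shift
  I7: { [B → S . ; S] }  — shift
  I8: { [B → S ; . S], [D → . ( , ,], [S → . * ( ;], [S → . D B], [S → . y B D] }  — shift
  I9: { [B → S ; S .] }  — reduce
  I10: { [S → y B D .] }  — reduce
  I11: { [S → D B .] }  — reduce
  I12: { [S → * ( . ;] }  — shift
  I13: { [S → * ( ; .] }  — reduce
  I14: { [D → ( , . ,] }  — shift
  I15: { [D → ( , , .] }  — reduce

Every state is either a pure shift/goto state or contains exactly one complete item and nothing to shift — no conflicts. The grammar is LR(0).

Answer: Yes, the grammar is LR(0)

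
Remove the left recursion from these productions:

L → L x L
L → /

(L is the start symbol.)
L is directly left-recursive. The standard transformation for
  A → A α₁ | ... | A α_m | β₁ | ... | β_n
is
  A  → β₁ A' | ... | β_n A'
  A' → α₁ A' | ... | α_m A' | ε

L → / becomes L → / L'
L → L x L becomes L' → x L L'
Add L' → ε

Resulting grammar:
L → / L'
L' → x L L'
L' → ε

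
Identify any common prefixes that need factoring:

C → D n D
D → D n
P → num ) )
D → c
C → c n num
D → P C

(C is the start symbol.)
Left-factoring is needed when two productions for the same non-terminal
share a common prefix on the right-hand side.

Productions for C:
  C → D n D
  C → c n num
Productions for D:
  D → D n
  D → c
  D → P C

No common prefixes found.

Answer: No, left-factoring is not needed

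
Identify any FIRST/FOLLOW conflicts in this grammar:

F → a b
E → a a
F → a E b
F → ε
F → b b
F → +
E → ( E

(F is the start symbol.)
A FIRST/FOLLOW conflict occurs when a non-terminal N has a nullable alternative N → β (β ⇒* ε) and another alternative N → α with FIRST(α) ∩ FOLLOW(N) ≠ ∅: on such a lookahead the parser cannot decide between expanding α and letting N vanish via β.

Nullable non-terminals: F.

F: nullable alternative(s) F → ε; FOLLOW(F) = { $ }
  F → a b: FIRST \ {ε} = { 'a' } — disjoint from FOLLOW(F)
  F → a E b: FIRST \ {ε} = { 'a' } — disjoint from FOLLOW(F)
  F → ε: FIRST \ {ε} = { } — this is the only nullable alternative, skip
  F → b b: FIRST \ {ε} = { 'b' } — disjoint from FOLLOW(F)
  F → +: FIRST \ {ε} = { '+' } — disjoint from FOLLOW(F)

E has no nullable alternative, so no FIRST/FOLLOW check is needed there.

No FIRST/FOLLOW conflicts found.

Answer: No FIRST/FOLLOW conflicts.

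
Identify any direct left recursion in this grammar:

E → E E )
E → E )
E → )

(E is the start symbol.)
E → E E ): LEFT RECURSIVE (starts with E)
E → E ): LEFT RECURSIVE (starts with E)
E → ): starts with ')'

The grammar has direct left recursion on: E.

Answer: Yes, E is left-recursive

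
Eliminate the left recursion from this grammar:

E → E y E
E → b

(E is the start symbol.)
E is directly left-recursive. The standard transformation for
  A → A α₁ | ... | A α_m | β₁ | ... | β_n
is
  A  → β₁ A' | ... | β_n A'
  A' → α₁ A' | ... | α_m A' | ε

E → b becomes E → b E'
E → E y E becomes E' → y E E'
Add E' → ε

Resulting grammar:
E → b E'
E' → y E E'
E' → ε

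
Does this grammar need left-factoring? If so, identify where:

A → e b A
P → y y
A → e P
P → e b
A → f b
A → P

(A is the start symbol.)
Left-factoring is needed when two productions for the same non-terminal
share a common prefix on the right-hand side.

Productions for A:
  A → e b A
  A → e P
  A → f b
  A → P
Productions for P:
  P → y y
  P → e b

Found common prefix 'e' in productions for A

Answer: Yes, A has productions with common prefix 'e'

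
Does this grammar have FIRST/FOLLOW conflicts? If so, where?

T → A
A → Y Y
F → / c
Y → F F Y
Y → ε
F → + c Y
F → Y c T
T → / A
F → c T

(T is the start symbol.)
Yes. T → '/' A with FOLLOW(T) on { '/' }; Y → F F Y with FOLLOW(Y) on { '+', '/', 'c' }

A FIRST/FOLLOW conflict occurs when a non-terminal N has a nullable alternative N → β (β ⇒* ε) and another alternative N → α with FIRST(α) ∩ FOLLOW(N) ≠ ∅: on such a lookahead the parser cannot decide between expanding α and letting N vanish via β.

Nullable non-terminals: A, T, Y.
FIRST sets used below: FIRST(A) = { '+', '/', 'c', ε }, FIRST(F) = { '+', '/', 'c' }
A has a nullable alternative but only one production, so nothing to check.

T: nullable alternative(s) T → A; FOLLOW(T) = { $, '+', '/', 'c' }
  T → A: FIRST \ {ε} = { '+', '/', 'c' } — this is the only nullable alternative, skip
  T → / A: FIRST \ {ε} = { '/' } — overlaps FOLLOW(T) on { '/' }: CONFLICT

Y: nullable alternative(s) Y → ε; FOLLOW(Y) = { $, '+', '/', 'c' }
  Y → F F Y: FIRST \ {ε} = { '+', '/', 'c' } — overlaps FOLLOW(Y) on { '+', '/', 'c' }: CONFLICT
  Y → ε: FIRST \ {ε} = { } — this is the only nullable alternative, skip

F has no nullable alternative, so no FIRST/FOLLOW check is needed there.

So the grammar has 2 FIRST/FOLLOW conflicts (marked CONFLICT above).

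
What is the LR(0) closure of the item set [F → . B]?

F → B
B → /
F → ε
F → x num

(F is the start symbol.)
{ [B → . /], [F → . B] }

Start with: [F → . B]
  [F → . B] has the dot before B: add [B → . /]
No further items can be added.

CLOSURE = { [B → . /], [F → . B] }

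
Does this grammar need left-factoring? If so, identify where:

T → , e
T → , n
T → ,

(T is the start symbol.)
Left-factoring is needed when two productions for the same non-terminal
share a common prefix on the right-hand side.

Productions for T:
  T → , e
  T → , n
  T → ,

Found common prefix ',' in productions for T

Answer: Yes, T has productions with common prefix ','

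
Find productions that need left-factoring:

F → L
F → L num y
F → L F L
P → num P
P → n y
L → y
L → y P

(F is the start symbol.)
Left-factoring is needed when two productions for the same non-terminal
share a common prefix on the right-hand side.

Productions for F:
  F → L
  F → L num y
  F → L F L
Productions for P:
  P → num P
  P → n y
Productions for L:
  L → y
  L → y P

Found common prefix 'L' in productions for F
Found common prefix 'y' in productions for L

Answer: Yes, F has productions with common prefix 'L'; L has productions with common prefix 'y'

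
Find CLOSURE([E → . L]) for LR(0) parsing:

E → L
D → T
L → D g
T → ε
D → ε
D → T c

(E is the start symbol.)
To compute CLOSURE, for each item [A → α.Bβ] where B is a non-terminal, add [B → .γ] for all productions B → γ; repeat for the newly added items until nothing changes.

Start with: [E → . L]
  [E → . L] has the dot before L: add [L → . D g]
  [L → . D g] has the dot before D: add [D → . T], [D → .], [D → . T c]
  [D → . T] has the dot before T: add [T → .]
No further items can be added.

CLOSURE = { [D → . T c], [D → . T], [D → .], [E → . L], [L → . D g], [T → .] }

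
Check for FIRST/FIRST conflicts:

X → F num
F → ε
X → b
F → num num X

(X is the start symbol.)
No FIRST/FIRST conflicts.

A FIRST/FIRST conflict occurs when two productions N → α and N → β for the same non-terminal have FIRST(α) ∩ FIRST(β) ≠ ∅ (with ε ∈ FIRST of a nullable right-hand side, so two nullable alternatives also conflict).

FIRST sets of the non-terminals at (or reachable through a nullable prefix from) the front of some alternative:
  FIRST(F) = { 'num', ε }

Productions for X:
  X → F num: FIRST = { 'num' }
  X → b: FIRST = { 'b' }
Productions for F:
  F → ε: FIRST = { ε }
  F → num num X: FIRST = { 'num' }

All alternatives of each non-terminal have pairwise disjoint FIRST sets.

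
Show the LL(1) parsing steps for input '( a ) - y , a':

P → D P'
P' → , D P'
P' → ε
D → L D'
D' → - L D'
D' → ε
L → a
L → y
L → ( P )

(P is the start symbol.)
Stack is shown with the top on the left.

Stack              Input            Action
------------------------------------------
P $                ( a ) - y , a $  output P → D P'
D P' $             ( a ) - y , a $  output D → L D'
L D' P' $          ( a ) - y , a $  output L → ( P )
( P ) D' P' $      ( a ) - y , a $  match '('
P ) D' P' $        a ) - y , a $    output P → D P'
D P' ) D' P' $     a ) - y , a $    output D → L D'
L D' P' ) D' P' $  a ) - y , a $    output L → a
a D' P' ) D' P' $  a ) - y , a $    match 'a'
D' P' ) D' P' $    ) - y , a $      output D' → ε
P' ) D' P' $       ) - y , a $      output P' → ε
) D' P' $          ) - y , a $      match ')'
D' P' $            - y , a $        output D' → - L D'
- L D' P' $        - y , a $        match '-'
L D' P' $          y , a $          output L → y
y D' P' $          y , a $          match 'y'
D' P' $            , a $            output D' → ε
P' $               , a $            output P' → , D P'
, D P' $           , a $            match ','
D P' $             a $              output D → L D'
L D' P' $          a $              output L → a
a D' P' $          a $              match 'a'
D' P' $            $                output D' → ε
P' $               $                output P' → ε
$                  $                accept

The string is accepted.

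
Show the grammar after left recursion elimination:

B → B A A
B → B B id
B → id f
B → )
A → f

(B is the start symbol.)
B is directly left-recursive. The standard transformation for
  A → A α₁ | ... | A α_m | β₁ | ... | β_n
is
  A  → β₁ A' | ... | β_n A'
  A' → α₁ A' | ... | α_m A' | ε

B → id f becomes B → id f B'
B → ) becomes B → ) B'
B → B A A becomes B' → A A B'
B → B B id becomes B' → B id B'
Add B' → ε

Productions for other non-terminals are unchanged:
  A → f

Resulting grammar:
B → id f B'
B → ) B'
B' → A A B'
B' → B id B'
B' → ε
A → f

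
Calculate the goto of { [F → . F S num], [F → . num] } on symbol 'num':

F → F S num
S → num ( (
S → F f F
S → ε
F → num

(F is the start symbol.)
{ [F → num .] }

GOTO(I, 'num') = CLOSURE({ [A → αX.β] : [A → α.Xβ] ∈ I, X = 'num' })

Items with dot before 'num', with the dot advanced:
  [F → . num] → [F → num .]
Closure adds nothing (no advanced item has the dot before a non-terminal).

GOTO = { [F → num .] }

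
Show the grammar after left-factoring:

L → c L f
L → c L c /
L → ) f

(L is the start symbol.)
L → c L L'
L' → f
L' → c /
L → ) f

Left-factoring transforms A → αβ₁ | αβ₂ into A → αA' and A' → β₁ | β₂
(α is the longest common prefix among the alternatives). Repeat until
no nonterminal has two alternatives with a common prefix.

Round 1: L has alternatives sharing prefix 'c L'. Introduce L': L → c L L'
  Add: L' → f
  Add: L' → c /

No remaining common prefixes — done.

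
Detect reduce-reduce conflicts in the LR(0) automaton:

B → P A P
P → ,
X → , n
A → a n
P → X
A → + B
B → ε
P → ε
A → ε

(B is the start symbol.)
Augment with B' → B and build the canonical LR(0) collection (I0 = CLOSURE({[B' → . B]}), then GOTO on every symbol after a dot until no new states appear). It has 12 states:
  I0: { [B → . P A P], [B → .], [B' → . B], [P → . ,], [P → . X], [P → .], [X → . , n] }  — shift, 2 reduces
  I1: { [P → , .], [X → , . n] }  — shift, reduce
  I2: { [B' → B .] }  — accept
  I3: { [A → . + B], [A → . a n], [A → .], [B → P . A P] }  — shift, reduce
  I4: { [P → X .] }  — reduce
  I5: { [A → + . B], [B → . P A P], [B → .], [P → . ,], [P → . X], [P → .], [X → . , n] }  — shift, 2 reduces
  I6: { [B → P A . P], [P → . ,], [P → . X], [P → .], [X → . , n] }  — shift, reduce
  I7: { [A → a . n] }  — shift
  I8: { [A → a n .] }  — reduce
  I9: { [B → P A P .] }  — reduce
  I10: { [A → + B .] }  — reduce
  I11: { [X → , n .] }  — reduce

I0 contains complete items [B → .], [P → .] — reduce-reduce conflict.
I5 contains complete items [B → .], [P → .] — reduce-reduce conflict.

Answer: Yes — I0: [B → .] vs [P → .]; I5: [B → .] vs [P → .]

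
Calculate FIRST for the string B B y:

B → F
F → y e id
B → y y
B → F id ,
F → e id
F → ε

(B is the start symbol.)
{ 'e', 'id', 'y' }

FIRST sets of the non-terminals involved (from the grammar, by fixed-point iteration):
  FIRST(B) = { 'e', 'id', 'y', ε }

To compute FIRST(B B y), process the symbols left to right:
Symbol B is a non-terminal. Add FIRST(B) \ {ε} = { 'e', 'id', 'y' }
B is nullable (ε ∈ FIRST(B)), continue to the next symbol.
Symbol B is a non-terminal. Add FIRST(B) \ {ε} = { 'e', 'id', 'y' }
B is nullable (ε ∈ FIRST(B)), continue to the next symbol.
Symbol y is a terminal. Add 'y' and stop.
FIRST(B B y) = { 'e', 'id', 'y' }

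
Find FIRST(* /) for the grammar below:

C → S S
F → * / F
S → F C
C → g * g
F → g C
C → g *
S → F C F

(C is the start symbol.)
To compute FIRST(* /), process the symbols left to right:
Symbol * is a terminal. Add '*' and stop.
FIRST(* /) = { '*' }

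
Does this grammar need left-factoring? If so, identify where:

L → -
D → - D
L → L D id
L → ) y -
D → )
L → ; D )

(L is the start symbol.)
No, left-factoring is not needed

Left-factoring is needed when two productions for the same non-terminal
share a common prefix on the right-hand side.

Productions for L:
  L → -
  L → L D id
  L → ) y -
  L → ; D )
Productions for D:
  D → - D
  D → )

No common prefixes found.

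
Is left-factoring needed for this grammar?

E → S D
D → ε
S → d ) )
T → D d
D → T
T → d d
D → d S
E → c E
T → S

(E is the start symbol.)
No, left-factoring is not needed

Left-factoring is needed when two productions for the same non-terminal
share a common prefix on the right-hand side.

Productions for E:
  E → S D
  E → c E
Productions for D:
  D → ε
  D → T
  D → d S
Productions for T:
  T → D d
  T → d d
  T → S

No common prefixes found.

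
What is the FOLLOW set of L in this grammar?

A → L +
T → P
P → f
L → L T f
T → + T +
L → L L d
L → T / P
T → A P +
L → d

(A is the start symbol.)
To compute FOLLOW(L), find every occurrence of L on a right-hand side N → α L β: add FIRST(β) \ {ε}, and if β is empty or nullable also add FOLLOW(N). Iterate to a fixed point.

In A → L +: L is followed by '+', add FIRST('+') \ {ε} = { '+' }
In L → L T f: L is followed by T f, add FIRST(T f) \ {ε} = { '+', 'd', 'f' }
In L → L L d: L is followed by L d, add FIRST(L d) \ {ε} = { '+', 'd', 'f' }
In L → L L d: L is followed by d, add FIRST(d) \ {ε} = { 'd' }

Taking the union: FOLLOW(L) = { '+', 'd', 'f' }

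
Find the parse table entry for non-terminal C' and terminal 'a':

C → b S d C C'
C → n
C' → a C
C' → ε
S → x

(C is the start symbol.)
To find M[C', 'a'], we find productions for C' where 'a' is in the predict set (PREDICT(N → α) = (FIRST(α) \ {ε}) ∪ (FOLLOW(N) if α ⇒* ε)).

Relevant sets:
  FOLLOW(C') = { $, 'a' }

C' → a C: PREDICT = { 'a' }
  'a' is in predict set, so this production goes in M[C', 'a']
C' → ε: PREDICT = { $, 'a' }
  'a' is in predict set, so this production goes in M[C', 'a']

M[C', 'a'] = C' → a C, C' → ε  (a multiply-defined cell — the grammar is not LL(1))

Answer: C' → a C, C' → ε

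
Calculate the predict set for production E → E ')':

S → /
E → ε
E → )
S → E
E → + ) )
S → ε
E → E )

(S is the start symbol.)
{ ')', '+' }

PREDICT(E → E ')') = (FIRST(RHS) \ {ε}) ∪ (FOLLOW(E) if ε ∈ FIRST(RHS), i.e. RHS ⇒* ε)
FIRST(E) = { ')', '+', ε }
FIRST(E ')') = { ')', '+' }
ε ∉ FIRST(E ')'), so FOLLOW(E) is not added.
PREDICT(E → E ')') = { ')', '+' }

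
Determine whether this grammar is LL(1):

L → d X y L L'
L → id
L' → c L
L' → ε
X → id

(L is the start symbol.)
No. Predict set conflict for L': { 'c' }

A grammar is LL(1) if for each non-terminal N with multiple productions, the predict sets of those productions are pairwise disjoint, where PREDICT(N → α) = (FIRST(α) \ {ε}) ∪ (FOLLOW(N) if α ⇒* ε).

Relevant sets:
  FOLLOW(L') = { $, 'c' }

For L:
  PREDICT(L → d X y L L') = { 'd' }
  PREDICT(L → id) = { 'id' }
For L':
  PREDICT(L' → c L) = { 'c' }
  PREDICT(L' → ε) = { $, 'c' }
X has a single production, so nothing to check there.

Conflict found: Predict set conflict for L': { 'c' }
The grammar is NOT LL(1).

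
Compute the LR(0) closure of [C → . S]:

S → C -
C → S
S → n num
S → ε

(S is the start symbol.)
{ [C → . S], [S → . C -], [S → . n num], [S → .] }

To compute CLOSURE, for each item [A → α.Bβ] where B is a non-terminal, add [B → .γ] for all productions B → γ; repeat for the newly added items until nothing changes.

Start with: [C → . S]
  [C → . S] has the dot before S: add [S → . C -], [S → . n num], [S → .]
  [S → . C -] has the dot before C: all C-items already present
No further items can be added.

CLOSURE = { [C → . S], [S → . C -], [S → . n num], [S → .] }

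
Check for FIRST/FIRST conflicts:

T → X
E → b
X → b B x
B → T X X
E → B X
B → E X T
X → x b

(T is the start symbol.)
Yes. E → b / E → B X on { 'b' }; B → T X X / B → E X T on { 'b', 'x' }

A FIRST/FIRST conflict occurs when two productions N → α and N → β for the same non-terminal have FIRST(α) ∩ FIRST(β) ≠ ∅ (with ε ∈ FIRST of a nullable right-hand side, so two nullable alternatives also conflict).

FIRST sets of the non-terminals at (or reachable through a nullable prefix from) the front of some alternative:
  FIRST(B) = { 'b', 'x' }
  FIRST(T) = { 'b', 'x' }
  FIRST(E) = { 'b', 'x' }

Productions for E:
  E → b: FIRST = { 'b' }
  E → B X: FIRST = { 'b', 'x' }
Productions for X:
  X → b B x: FIRST = { 'b' }
  X → x b: FIRST = { 'x' }
Productions for B:
  B → T X X: FIRST = { 'b', 'x' }
  B → E X T: FIRST = { 'b', 'x' }
T has only one production, so no FIRST/FIRST conflict is possible there.

Conflict for E: E → b and E → B X
  Overlap: { 'b' }
Conflict for B: B → T X X and B → E X T
  Overlap: { 'b', 'x' }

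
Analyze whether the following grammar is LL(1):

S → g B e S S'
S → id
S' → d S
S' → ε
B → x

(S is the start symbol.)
A grammar is LL(1) if for each non-terminal N with multiple productions, the predict sets of those productions are pairwise disjoint, where PREDICT(N → α) = (FIRST(α) \ {ε}) ∪ (FOLLOW(N) if α ⇒* ε).

Relevant sets:
  FOLLOW(S') = { $, 'd' }

For S:
  PREDICT(S → g B e S S') = { 'g' }
  PREDICT(S → id) = { 'id' }
For S':
  PREDICT(S' → d S) = { 'd' }
  PREDICT(S' → ε) = { $, 'd' }
B has a single production, so nothing to check there.

Conflict found: Predict set conflict for S': { 'd' }
The grammar is NOT LL(1).

Answer: No. Predict set conflict for S': { 'd' }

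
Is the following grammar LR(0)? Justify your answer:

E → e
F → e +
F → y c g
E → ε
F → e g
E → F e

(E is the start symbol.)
No. Shift-reduce conflict between [E → .] and [E → . e]

A grammar is LR(0) if no state in the canonical LR(0) collection has:
  - both a shift item (dot before a terminal) and a complete item (shift-reduce conflict), or
  - two or more complete items (reduce-reduce conflict; the accept item [E' → E .] counts as a complete item here).

Augment with E' → E and build the canonical LR(0) collection (I0 = CLOSURE({[E' → . E]}), then GOTO on every symbol after a dot until no new states appear). It has 10 states:
  I0: { [E → . F e], [E → . e], [E → .], [E' → . E], [F → . e +], [F → . e g], [F → . y c g] }  — shift, reduce
  I1: { [E' → E .] }  — accept
  I2: { [E → F . e] }  — shift
  I3: { [E → e .], [F → e . +], [F → e . g] }  — shift, reduce
  I4: { [F → y . c g] }  — shift
  I5: { [F → y c . g] }  — shift
  I6: { [F → y c g .] }  — reduce
  I7: { [F → e + .] }  — reduce
  I8: { [F → e g .] }  — reduce
  I9: { [E → F e .] }  — reduce

Conflict in state I0:
  Shift-reduce conflict between [E → .] and [E → . e]
So the grammar is NOT LR(0).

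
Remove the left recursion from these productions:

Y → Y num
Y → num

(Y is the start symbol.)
Y is directly left-recursive. The standard transformation for
  A → A α₁ | ... | A α_m | β₁ | ... | β_n
is
  A  → β₁ A' | ... | β_n A'
  A' → α₁ A' | ... | α_m A' | ε

Y → num becomes Y → num Y'
Y → Y num becomes Y' → num Y'
Add Y' → ε

Resulting grammar:
Y → num Y'
Y' → num Y'
Y' → ε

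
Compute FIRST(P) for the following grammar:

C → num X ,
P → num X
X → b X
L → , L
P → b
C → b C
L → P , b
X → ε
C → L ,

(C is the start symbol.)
From P → num X:
  - num is a terminal: add 'num' and stop
From P → b:
  - b is a terminal: add 'b' and stop

Collecting: FIRST(P) = { 'b', 'num' }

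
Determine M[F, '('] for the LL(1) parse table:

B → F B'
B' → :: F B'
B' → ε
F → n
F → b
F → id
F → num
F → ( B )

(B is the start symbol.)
To find M[F, '('], we find productions for F where '(' is in the predict set (PREDICT(N → α) = (FIRST(α) \ {ε}) ∪ (FOLLOW(N) if α ⇒* ε)).

F → n: PREDICT = { 'n' }
F → b: PREDICT = { 'b' }
F → id: PREDICT = { 'id' }
F → num: PREDICT = { 'num' }
F → ( B ): PREDICT = { '(' }
  '(' is in predict set, so this production goes in M[F, '(']

M[F, '('] = F → ( B )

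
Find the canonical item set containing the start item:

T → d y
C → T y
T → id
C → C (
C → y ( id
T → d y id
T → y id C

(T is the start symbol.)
First, augment the grammar with T' → T
I₀ = CLOSURE({ [T' → . T] }):
  [T' → . T] has the dot before T: add [T → . d y], [T → . id], [T → . d y id], [T → . y id C]
No further items can be added.

I₀ = { [T → . d y id], [T → . d y], [T → . id], [T → . y id C], [T' → . T] }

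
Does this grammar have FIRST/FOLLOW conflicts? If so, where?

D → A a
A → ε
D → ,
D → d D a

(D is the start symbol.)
No FIRST/FOLLOW conflicts.

A FIRST/FOLLOW conflict occurs when a non-terminal N has a nullable alternative N → β (β ⇒* ε) and another alternative N → α with FIRST(α) ∩ FOLLOW(N) ≠ ∅: on such a lookahead the parser cannot decide between expanding α and letting N vanish via β.

Nullable non-terminals: A.
A has a nullable alternative but only one production, so nothing to check.

D has no nullable alternative, so no FIRST/FOLLOW check is needed there.

No FIRST/FOLLOW conflicts found.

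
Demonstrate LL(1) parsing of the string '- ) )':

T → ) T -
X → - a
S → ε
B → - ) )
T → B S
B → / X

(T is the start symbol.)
Stack is shown with the top on the left.

Stack      Input    Action
--------------------------
T $        - ) ) $  output T → B S
B S $      - ) ) $  output B → - ) )
- ) ) S $  - ) ) $  match '-'
) ) S $    ) ) $    match ')'
) S $      ) $      match ')'
S $        $        output S → ε
$          $        accept

The string is accepted.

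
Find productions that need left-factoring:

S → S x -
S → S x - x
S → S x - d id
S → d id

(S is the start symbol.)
Yes, S has productions with common prefix 'S x -'

Left-factoring is needed when two productions for the same non-terminal
share a common prefix on the right-hand side.

Productions for S:
  S → S x -
  S → S x - x
  S → S x - d id
  S → d id

Found common prefix 'S x -' in productions for S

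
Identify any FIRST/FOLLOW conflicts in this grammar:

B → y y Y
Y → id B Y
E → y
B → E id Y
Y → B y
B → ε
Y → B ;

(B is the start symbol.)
Yes. B → y y Y with FOLLOW(B) on { 'y' }; B → E id Y with FOLLOW(B) on { 'y' }

A FIRST/FOLLOW conflict occurs when a non-terminal N has a nullable alternative N → β (β ⇒* ε) and another alternative N → α with FIRST(α) ∩ FOLLOW(N) ≠ ∅: on such a lookahead the parser cannot decide between expanding α and letting N vanish via β.

Nullable non-terminals: B.
FIRST sets used below: FIRST(E) = { 'y' }

B: nullable alternative(s) B → ε; FOLLOW(B) = { $, ';', 'id', 'y' }
  B → y y Y: FIRST \ {ε} = { 'y' } — overlaps FOLLOW(B) on { 'y' }: CONFLICT
  B → E id Y: FIRST \ {ε} = { 'y' } — overlaps FOLLOW(B) on { 'y' }: CONFLICT
  B → ε: FIRST \ {ε} = { } — this is the only nullable alternative, skip

E, Y have no nullable alternative, so no FIRST/FOLLOW check is needed there.

So the grammar has 2 FIRST/FOLLOW conflicts (marked CONFLICT above).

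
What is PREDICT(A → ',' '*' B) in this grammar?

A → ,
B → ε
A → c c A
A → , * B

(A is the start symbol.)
{ ',' }

PREDICT(A → ',' '*' B) = (FIRST(RHS) \ {ε}) ∪ (FOLLOW(A) if ε ∈ FIRST(RHS), i.e. RHS ⇒* ε)
FIRST(',' '*' B) = { ',' }
ε ∉ FIRST(',' '*' B), so FOLLOW(A) is not added.
PREDICT(A → ',' '*' B) = { ',' }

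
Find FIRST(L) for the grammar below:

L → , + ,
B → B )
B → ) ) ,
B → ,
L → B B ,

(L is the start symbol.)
To compute FIRST(L), examine every production with L on the left-hand side, reading each right-hand side left to right until a non-nullable symbol is reached.

FIRST sets of the other non-terminals involved (by the same procedure, iterated to a fixed point):
  FIRST(B) = { ')', ',' }

From L → , + ,:
  - ',' is a terminal: add ',' and stop
From L → B B ,:
  - B is a non-terminal: add FIRST(B) \ {ε} = { ')', ',' }
    B is not nullable, so stop

Collecting: FIRST(L) = { ')', ',' }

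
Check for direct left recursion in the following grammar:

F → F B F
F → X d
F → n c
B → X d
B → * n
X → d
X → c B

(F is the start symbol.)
Yes, F is left-recursive

Direct left recursion occurs when N → N α for some non-terminal N (the right-hand side begins with the left-hand side itself).

F → F B F: LEFT RECURSIVE (starts with F)
F → X d: starts with X
F → n c: starts with n
B → X d: starts with X
B → * n: starts with '*'
X → d: starts with d
X → c B: starts with c

The grammar has direct left recursion on: F.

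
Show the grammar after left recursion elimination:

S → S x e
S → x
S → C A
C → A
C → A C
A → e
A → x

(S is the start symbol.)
S → x S'
S → C A S'
S' → x e S'
S' → ε
C → A
C → A C
A → e
A → x

S is directly left-recursive. The standard transformation for
  A → A α₁ | ... | A α_m | β₁ | ... | β_n
is
  A  → β₁ A' | ... | β_n A'
  A' → α₁ A' | ... | α_m A' | ε

S → x becomes S → x S'
S → C A becomes S → C A S'
S → S x e becomes S' → x e S'
Add S' → ε

Productions for other non-terminals are unchanged:
  C → A
  C → A C
  A → e
  A → x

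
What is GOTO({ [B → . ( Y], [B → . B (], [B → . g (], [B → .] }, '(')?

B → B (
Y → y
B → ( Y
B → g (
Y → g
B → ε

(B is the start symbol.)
GOTO(I, '(') = CLOSURE({ [A → αX.β] : [A → α.Xβ] ∈ I, X = '(' })

Items with dot before '(', with the dot advanced:
  [B → . ( Y] → [B → ( . Y]
Closure of the advanced items:
  [B → ( . Y] has the dot before Y: add [Y → . y], [Y → . g]

GOTO = { [B → ( . Y], [Y → . g], [Y → . y] }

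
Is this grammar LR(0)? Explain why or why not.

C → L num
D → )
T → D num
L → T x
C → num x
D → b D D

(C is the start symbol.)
Yes, the grammar is LR(0)

A grammar is LR(0) if no state in the canonical LR(0) collection has:
  - both a shift item (dot before a terminal) and a complete item (shift-reduce conflict), or
  - two or more complete items (reduce-reduce conflict; the accept item [C' → C .] counts as a complete item here).

Augment with C' → C and build the canonical LR(0) collection (I0 = CLOSURE({[C' → . C]}), then GOTO on every symbol after a dot until no new states appear). It has 14 states:
  I0: { [C → . L num], [C → . num x], [C' → . C], [D → . )], [D → . b D D], [L → . T x], [T → . D num] }  — shift
  I1: { [D → ) .] }  — reduce
  I2: { [C' → C .] }  — accept
  I3: { [T → D . num] }  — shift
  I4: { [C → L . num] }  — shift
  I5: { [L → T . x] }  — shift
  I6: { [D → . )], [D → . b D D], [D → b . D D] }  — shift
  I7: { [C → num . x] }  — shift
  I8: { [C → num x .] }  — reduce
  I9: { [D → . )], [D → . b D D], [D → b D . D] }  — shift
  I10: { [D → b D D .] }  — reduce
  I11: { [L → T x .] }  — reduce
  I12: { [C → L num .] }  — reduce
  I13: { [T → D num .] }  — reduce

Every state is either a pure shift/goto state or contains exactly one complete item and nothing to shift — no conflicts. The grammar is LR(0).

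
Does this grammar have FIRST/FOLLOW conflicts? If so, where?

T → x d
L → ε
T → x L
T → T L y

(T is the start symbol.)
Nullable non-terminals: L.
L has a nullable alternative but only one production, so nothing to check.

T has no nullable alternative, so no FIRST/FOLLOW check is needed there.

No FIRST/FOLLOW conflicts found.

Answer: No FIRST/FOLLOW conflicts.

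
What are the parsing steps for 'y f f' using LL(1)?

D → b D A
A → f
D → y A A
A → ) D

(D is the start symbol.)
LL(1) parsing maintains a stack (initially the start symbol over $) and the input. At each step: if the stack top is a terminal, match it against the current input token; if it is a non-terminal N, replace it with the RHS of M[N, lookahead] (the unique production whose predict set contains the lookahead).

Stack is shown with the top on the left.

Stack    Input    Action
------------------------
D $      y f f $  output D → y A A
y A A $  y f f $  match 'y'
A A $    f f $    output A → f
f A $    f f $    match 'f'
A $      f $      output A → f
f $      f $      match 'f'
$        $        accept

The string is accepted.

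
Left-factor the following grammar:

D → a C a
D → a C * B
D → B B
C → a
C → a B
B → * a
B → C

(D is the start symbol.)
D → a C D'
D' → a
D' → * B
D → B B
C → a C'
C' → ε
C' → B
B → * a
B → C

Left-factoring transforms A → αβ₁ | αβ₂ into A → αA' and A' → β₁ | β₂
(α is the longest common prefix among the alternatives). Repeat until
no nonterminal has two alternatives with a common prefix.

Round 1: D has alternatives sharing prefix 'a C'. Introduce D': D → a C D'
  Add: D' → a
  Add: D' → * B

Round 2: C has alternatives sharing prefix 'a'. Introduce C': C → a C'
  Add: C' → ε
  Add: C' → B

No remaining common prefixes — done.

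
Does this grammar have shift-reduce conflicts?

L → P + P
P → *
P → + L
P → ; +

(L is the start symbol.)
A shift-reduce conflict occurs when an LR(0) state has both:
  - a complete (reduce) item [A → α .] (dot at the end), and
  - a shift item [B → β . c γ] (dot before a terminal).

Augment with L' → L and build the canonical LR(0) collection (I0 = CLOSURE({[L' → . L]}), then GOTO on every symbol after a dot until no new states appear). It has 10 states:
  I0: { [L → . P + P], [L' → . L], [P → . *], [P → . + L], [P → . ; +] }  — shift
  I1: { [P → * .] }  — reduce
  I2: { [L → . P + P], [P → + . L], [P → . *], [P → . + L], [P → . ; +] }  — shift
  I3: { [P → ; . +] }  — shift
  I4: { [L' → L .] }  — accept
  I5: { [L → P . + P] }  — shift
  I6: { [L → P + . P], [P → . *], [P → . + L], [P → . ; +] }  — shift
  I7: { [L → P + P .] }  — reduce
  I8: { [P → ; + .] }  — reduce
  I9: { [P → + L .] }  — reduce

No state contains both a complete item and a shift item.

Answer: No shift-reduce conflicts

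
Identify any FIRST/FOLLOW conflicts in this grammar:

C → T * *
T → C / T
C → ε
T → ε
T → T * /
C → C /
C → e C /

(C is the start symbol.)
A FIRST/FOLLOW conflict occurs when a non-terminal N has a nullable alternative N → β (β ⇒* ε) and another alternative N → α with FIRST(α) ∩ FOLLOW(N) ≠ ∅: on such a lookahead the parser cannot decide between expanding α and letting N vanish via β.

Nullable non-terminals: C, T.
FIRST sets used below: FIRST(T) = { '*', '/', 'e', ε }, FIRST(C) = { '*', '/', 'e', ε }

C: nullable alternative(s) C → ε; FOLLOW(C) = { $, '/' }
  C → T * *: FIRST \ {ε} = { '*', '/', 'e' } — overlaps FOLLOW(C) on { '/' }: CONFLICT
  C → ε: FIRST \ {ε} = { } — this is the only nullable alternative, skip
  C → C /: FIRST \ {ε} = { '*', '/', 'e' } — overlaps FOLLOW(C) on { '/' }: CONFLICT
  C → e C /: FIRST \ {ε} = { 'e' } — disjoint from FOLLOW(C)

T: nullable alternative(s) T → ε; FOLLOW(T) = { '*' }
  T → C / T: FIRST \ {ε} = { '*', '/', 'e' } — overlaps FOLLOW(T) on { '*' }: CONFLICT
  T → ε: FIRST \ {ε} = { } — this is the only nullable alternative, skip
  T → T * /: FIRST \ {ε} = { '*', '/', 'e' } — overlaps FOLLOW(T) on { '*' }: CONFLICT

So the grammar has 4 FIRST/FOLLOW conflicts (marked CONFLICT above).

Answer: Yes. C → T '*' '*' with FOLLOW(C) on { '/' }; C → C '/' with FOLLOW(C) on { '/' }; T → C '/' T with FOLLOW(T) on { '*' }; T → T '*' '/' with FOLLOW(T) on { '*' }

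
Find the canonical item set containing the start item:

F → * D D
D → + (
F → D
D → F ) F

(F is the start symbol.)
{ [D → . + (], [D → . F ) F], [F → . * D D], [F → . D], [F' → . F] }

First, augment the grammar with F' → F
I₀ = CLOSURE({ [F' → . F] }):
  [F' → . F] has the dot before F: add [F → . * D D], [F → . D]
  [F → . D] has the dot before D: add [D → . + (], [D → . F ) F]
No further items can be added.

I₀ = { [D → . + (], [D → . F ) F], [F → . * D D], [F → . D], [F' → . F] }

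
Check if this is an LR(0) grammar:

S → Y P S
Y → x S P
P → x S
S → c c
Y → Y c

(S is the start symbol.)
Yes, the grammar is LR(0)

A grammar is LR(0) if no state in the canonical LR(0) collection has:
  - both a shift item (dot before a terminal) and a complete item (shift-reduce conflict), or
  - two or more complete items (reduce-reduce conflict; the accept item [S' → S .] counts as a complete item here).

Augment with S' → S and build the canonical LR(0) collection (I0 = CLOSURE({[S' → . S]}), then GOTO on every symbol after a dot until no new states appear). It has 13 states:
  I0: { [S → . Y P S], [S → . c c], [S' → . S], [Y → . Y c], [Y → . x S P] }  — shift
  I1: { [S' → S .] }  — accept
  I2: { [P → . x S], [S → Y . P S], [Y → Y . c] }  — shift
  I3: { [S → c . c] }  — shift
  I4: { [S → . Y P S], [S → . c c], [Y → . Y c], [Y → . x S P], [Y → x . S P] }  — shift
  I5: { [P → . x S], [Y → x S . P] }  — shift
  I6: { [Y → x S P .] }  — reduce
  I7: { [P → x . S], [S → . Y P S], [S → . c c], [Y → . Y c], [Y → . x S P] }  — shift
  I8: { [P → x S .] }  — reduce
  I9: { [S → c c .] }  — reduce
  I10: { [S → . Y P S], [S → . c c], [S → Y P . S], [Y → . Y c], [Y → . x S P] }  — shift
  I11: { [Y → Y c .] }  — reduce
  I12: { [S → Y P S .] }  — reduce

Every state is either a pure shift/goto state or contains exactly one complete item and nothing to shift — no conflicts. The grammar is LR(0).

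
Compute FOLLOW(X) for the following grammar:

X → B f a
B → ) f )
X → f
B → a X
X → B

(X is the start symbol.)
To compute FOLLOW(X), find every occurrence of X on a right-hand side N → α X β: add FIRST(β) \ {ε}, and if β is empty or nullable also add FOLLOW(N). Iterate to a fixed point.

X is the start symbol, so $ ∈ FOLLOW(X).
In B → a X: X is at the end, add FOLLOW(B)

The FOLLOW sets referred to above (computed the same way, to a fixed point):
  FOLLOW(B) = { $, 'f' }

Taking the union: FOLLOW(X) = { $, 'f' }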